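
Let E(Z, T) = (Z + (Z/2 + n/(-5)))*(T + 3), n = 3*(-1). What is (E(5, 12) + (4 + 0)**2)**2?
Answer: 75625/4 ≈ 18906.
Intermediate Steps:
n = -3
E(Z, T) = (3 + T)*(3/5 + 3*Z/2) (E(Z, T) = (Z + (Z/2 - 3/(-5)))*(T + 3) = (Z + (Z*(1/2) - 3*(-1/5)))*(3 + T) = (Z + (Z/2 + 3/5))*(3 + T) = (Z + (3/5 + Z/2))*(3 + T) = (3/5 + 3*Z/2)*(3 + T) = (3 + T)*(3/5 + 3*Z/2))
(E(5, 12) + (4 + 0)**2)**2 = ((9/5 + (3/5)*12 + (9/2)*5 + (3/2)*12*5) + (4 + 0)**2)**2 = ((9/5 + 36/5 + 45/2 + 90) + 4**2)**2 = (243/2 + 16)**2 = (275/2)**2 = 75625/4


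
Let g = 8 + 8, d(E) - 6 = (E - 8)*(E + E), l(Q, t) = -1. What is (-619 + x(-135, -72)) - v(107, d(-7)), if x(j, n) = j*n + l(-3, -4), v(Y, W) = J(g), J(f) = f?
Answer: 9084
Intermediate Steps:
d(E) = 6 + 2*E*(-8 + E) (d(E) = 6 + (E - 8)*(E + E) = 6 + (-8 + E)*(2*E) = 6 + 2*E*(-8 + E))
g = 16
v(Y, W) = 16
x(j, n) = -1 + j*n (x(j, n) = j*n - 1 = -1 + j*n)
(-619 + x(-135, -72)) - v(107, d(-7)) = (-619 + (-1 - 135*(-72))) - 1*16 = (-619 + (-1 + 9720)) - 16 = (-619 + 9719) - 16 = 9100 - 16 = 9084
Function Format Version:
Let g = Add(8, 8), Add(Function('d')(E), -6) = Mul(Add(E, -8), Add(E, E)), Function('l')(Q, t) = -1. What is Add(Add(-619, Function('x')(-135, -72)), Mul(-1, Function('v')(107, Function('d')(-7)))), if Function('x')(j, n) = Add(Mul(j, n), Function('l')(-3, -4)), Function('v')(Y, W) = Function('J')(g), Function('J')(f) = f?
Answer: 9084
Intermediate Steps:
Function('d')(E) = Add(6, Mul(2, E, Add(-8, E))) (Function('d')(E) = Add(6, Mul(Add(E, -8), Add(E, E))) = Add(6, Mul(Add(-8, E), Mul(2, E))) = Add(6, Mul(2, E, Add(-8, E))))
g = 16
Function('v')(Y, W) = 16
Function('x')(j, n) = Add(-1, Mul(j, n)) (Function('x')(j, n) = Add(Mul(j, n), -1) = Add(-1, Mul(j, n)))
Add(Add(-619, Function('x')(-135, -72)), Mul(-1, Function('v')(107, Function('d')(-7)))) = Add(Add(-619, Add(-1, Mul(-135, -72))), Mul(-1, 16)) = Add(Add(-619, Add(-1, 9720)), -16) = Add(Add(-619, 9719), -16) = Add(9100, -16) = 9084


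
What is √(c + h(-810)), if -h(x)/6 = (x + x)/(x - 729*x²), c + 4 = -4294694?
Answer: 3*I*√166385963478268270/590491 ≈ 2072.4*I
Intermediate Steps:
c = -4294698 (c = -4 - 4294694 = -4294698)
h(x) = -12*x/(x - 729*x²) (h(x) = -6*(x + x)/(x - 729*x²) = -6*2*x/(x - 729*x²) = -12*x/(x - 729*x²))
√(c + h(-810)) = √(-4294698 + 12/(-1 + 729*(-810))) = √(-4294698 + 12/(-1 - 590490)) = √(-4294698 + 12/(-590491)) = √(-4294698 + 12*(-1/590491)) = √(-4294698 - 12/590491) = √(-2535980516730/590491) = 3*I*√166385963478268270/590491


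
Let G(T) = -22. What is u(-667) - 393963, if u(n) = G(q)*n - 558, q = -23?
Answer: -379847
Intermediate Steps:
u(n) = -558 - 22*n (u(n) = -22*n - 558 = -558 - 22*n)
u(-667) - 393963 = (-558 - 22*(-667)) - 393963 = (-558 + 14674) - 393963 = 14116 - 393963 = -379847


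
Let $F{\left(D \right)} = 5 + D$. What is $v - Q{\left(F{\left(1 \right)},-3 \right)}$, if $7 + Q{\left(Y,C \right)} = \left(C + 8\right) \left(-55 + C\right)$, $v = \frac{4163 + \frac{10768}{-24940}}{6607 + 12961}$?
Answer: $\frac{36261878173}{122006480} \approx 297.21$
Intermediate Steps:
$v = \frac{25953613}{122006480}$ ($v = \frac{4163 + 10768 \left(- \frac{1}{24940}\right)}{19568} = \left(4163 - \frac{2692}{6235}\right) \frac{1}{19568} = \frac{25953613}{6235} \cdot \frac{1}{19568} = \frac{25953613}{122006480} \approx 0.21272$)
$Q{\left(Y,C \right)} = -7 + \left(-55 + C\right) \left(8 + C\right)$ ($Q{\left(Y,C \right)} = -7 + \left(C + 8\right) \left(-55 + C\right) = -7 + \left(8 + C\right) \left(-55 + C\right) = -7 + \left(-55 + C\right) \left(8 + C\right)$)
$v - Q{\left(F{\left(1 \right)},-3 \right)} = \frac{25953613}{122006480} - \left(-447 + \left(-3\right)^{2} - -141\right) = \frac{25953613}{122006480} - \left(-447 + 9 + 141\right) = \frac{25953613}{122006480} - -297 = \frac{25953613}{122006480} + 297 = \frac{36261878173}{122006480}$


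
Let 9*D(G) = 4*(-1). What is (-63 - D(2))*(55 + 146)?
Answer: -37721/3 ≈ -12574.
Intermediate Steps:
D(G) = -4/9 (D(G) = (4*(-1))/9 = (⅑)*(-4) = -4/9)
(-63 - D(2))*(55 + 146) = (-63 - 1*(-4/9))*(55 + 146) = (-63 + 4/9)*201 = -563/9*201 = -37721/3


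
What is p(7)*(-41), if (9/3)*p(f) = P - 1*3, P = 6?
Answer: -41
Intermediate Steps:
p(f) = 1 (p(f) = (6 - 1*3)/3 = (6 - 3)/3 = (⅓)*3 = 1)
p(7)*(-41) = 1*(-41) = -41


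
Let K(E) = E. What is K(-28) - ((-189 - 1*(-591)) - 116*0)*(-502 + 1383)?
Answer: -354190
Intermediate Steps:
K(-28) - ((-189 - 1*(-591)) - 116*0)*(-502 + 1383) = -28 - ((-189 - 1*(-591)) - 116*0)*(-502 + 1383) = -28 - ((-189 + 591) - 1*0)*881 = -28 - (402 + 0)*881 = -28 - 402*881 = -28 - 1*354162 = -28 - 354162 = -354190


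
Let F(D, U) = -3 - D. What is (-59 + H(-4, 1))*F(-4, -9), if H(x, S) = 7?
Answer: -52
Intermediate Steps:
(-59 + H(-4, 1))*F(-4, -9) = (-59 + 7)*(-3 - 1*(-4)) = -52*(-3 + 4) = -52*1 = -52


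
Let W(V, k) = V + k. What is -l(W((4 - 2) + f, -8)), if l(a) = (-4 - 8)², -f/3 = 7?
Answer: -144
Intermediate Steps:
f = -21 (f = -3*7 = -21)
l(a) = 144 (l(a) = (-12)² = 144)
-l(W((4 - 2) + f, -8)) = -1*144 = -144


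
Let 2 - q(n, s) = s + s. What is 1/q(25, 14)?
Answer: -1/26 ≈ -0.038462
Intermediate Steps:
q(n, s) = 2 - 2*s (q(n, s) = 2 - (s + s) = 2 - 2*s)
1/q(25, 14) = 1/(2 - 2*14) = 1/(2 - 28) = 1/(-26) = -1/26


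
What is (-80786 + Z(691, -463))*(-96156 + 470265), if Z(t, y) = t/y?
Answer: -13993400868381/463 ≈ -3.0223e+10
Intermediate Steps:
(-80786 + Z(691, -463))*(-96156 + 470265) = (-80786 + 691/(-463))*(-96156 + 470265) = (-80786 + 691*(-1/463))*374109 = (-80786 - 691/463)*374109 = -37404609/463*374109 = -13993400868381/463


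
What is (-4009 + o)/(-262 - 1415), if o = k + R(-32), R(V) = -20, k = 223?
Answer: 3806/1677 ≈ 2.2695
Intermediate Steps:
o = 203 (o = 223 - 20 = 203)
(-4009 + o)/(-262 - 1415) = (-4009 + 203)/(-262 - 1415) = -3806/(-1677) = -3806*(-1/1677) = 3806/1677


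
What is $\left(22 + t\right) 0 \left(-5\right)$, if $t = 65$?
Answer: $0$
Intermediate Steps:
$\left(22 + t\right) 0 \left(-5\right) = \left(22 + 65\right) 0 \left(-5\right) = 87 \cdot 0 = 0$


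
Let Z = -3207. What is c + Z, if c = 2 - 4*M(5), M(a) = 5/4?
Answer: -3210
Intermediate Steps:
M(a) = 5/4 (M(a) = 5*(1/4) = 5/4)
c = -3 (c = 2 - 4*5/4 = 2 - 5 = -3)
c + Z = -3 - 3207 = -3210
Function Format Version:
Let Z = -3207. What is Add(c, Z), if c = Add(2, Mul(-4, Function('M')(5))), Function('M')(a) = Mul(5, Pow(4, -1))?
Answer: -3210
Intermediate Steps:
Function('M')(a) = Rational(5, 4) (Function('M')(a) = Mul(5, Rational(1, 4)) = Rational(5, 4))
c = -3 (c = Add(2, Mul(-4, Rational(5, 4))) = Add(2, -5) = -3)
Add(c, Z) = Add(-3, -3207) = -3210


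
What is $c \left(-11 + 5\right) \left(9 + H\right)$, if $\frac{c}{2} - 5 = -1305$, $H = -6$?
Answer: $46800$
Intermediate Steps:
$c = -2600$ ($c = 10 + 2 \left(-1305\right) = 10 - 2610 = -2600$)
$c \left(-11 + 5\right) \left(9 + H\right) = - 2600 \left(-11 + 5\right) \left(9 - 6\right) = - 2600 \left(\left(-6\right) 3\right) = \left(-2600\right) \left(-18\right) = 46800$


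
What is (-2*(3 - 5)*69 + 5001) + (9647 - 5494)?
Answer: 9430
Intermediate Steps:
(-2*(3 - 5)*69 + 5001) + (9647 - 5494) = (-2*(-2)*69 + 5001) + 4153 = (4*69 + 5001) + 4153 = (276 + 5001) + 4153 = 5277 + 4153 = 9430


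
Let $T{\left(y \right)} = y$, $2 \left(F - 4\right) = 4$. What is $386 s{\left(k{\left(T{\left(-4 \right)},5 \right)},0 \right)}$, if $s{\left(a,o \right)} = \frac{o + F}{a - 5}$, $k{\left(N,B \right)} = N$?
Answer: $- \frac{772}{3} \approx -257.33$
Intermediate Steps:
$F = 6$ ($F = 4 + \frac{1}{2} \cdot 4 = 4 + 2 = 6$)
$s{\left(a,o \right)} = \frac{6 + o}{-5 + a}$ ($s{\left(a,o \right)} = \frac{o + 6}{a - 5} = \frac{6 + o}{-5 + a}$)
$386 s{\left(k{\left(T{\left(-4 \right)},5 \right)},0 \right)} = 386 \frac{6 + 0}{-5 - 4} = 386 \frac{1}{-9} \cdot 6 = 386 \left(\left(- \frac{1}{9}\right) 6\right) = 386 \left(- \frac{2}{3}\right) = - \frac{772}{3}$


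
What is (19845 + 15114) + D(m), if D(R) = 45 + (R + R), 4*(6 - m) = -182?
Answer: 35107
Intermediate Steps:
m = 103/2 (m = 6 - ¼*(-182) = 6 + 91/2 = 103/2 ≈ 51.500)
D(R) = 45 + 2*R
(19845 + 15114) + D(m) = (19845 + 15114) + (45 + 2*(103/2)) = 34959 + (45 + 103) = 34959 + 148 = 35107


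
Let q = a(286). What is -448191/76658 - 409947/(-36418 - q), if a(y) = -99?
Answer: 15147868197/2784141902 ≈ 5.4408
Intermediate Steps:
q = -99
-448191/76658 - 409947/(-36418 - q) = -448191/76658 - 409947/(-36418 - 1*(-99)) = -448191*1/76658 - 409947/(-36418 + 99) = -448191/76658 - 409947/(-36319) = -448191/76658 - 409947*(-1/36319) = -448191/76658 + 409947/36319 = 15147868197/2784141902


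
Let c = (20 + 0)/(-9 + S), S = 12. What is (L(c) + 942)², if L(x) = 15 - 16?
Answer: 885481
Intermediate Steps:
c = 20/3 (c = (20 + 0)/(-9 + 12) = 20/3 ≈ 6.6667)
L(x) = -1
(L(c) + 942)² = (-1 + 942)² = 941² = 885481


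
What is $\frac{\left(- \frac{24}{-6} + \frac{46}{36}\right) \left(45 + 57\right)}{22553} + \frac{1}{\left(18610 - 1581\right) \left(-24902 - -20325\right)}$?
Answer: $\frac{6625043744}{277550511213} \approx 0.02387$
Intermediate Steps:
$\frac{\left(- \frac{24}{-6} + \frac{46}{36}\right) \left(45 + 57\right)}{22553} + \frac{1}{\left(18610 - 1581\right) \left(-24902 - -20325\right)} = \left(\left(-24\right) \left(- \frac{1}{6}\right) + 46 \cdot \frac{1}{36}\right) 102 \cdot \frac{1}{22553} + \frac{1}{17029 \left(-24902 + 20325\right)} = \left(4 + \frac{23}{18}\right) 102 \cdot \frac{1}{22553} + \frac{1}{17029 \left(-4577\right)} = \frac{95}{18} \cdot 102 \cdot \frac{1}{22553} + \frac{1}{17029} \left(- \frac{1}{4577}\right) = \frac{1615}{3} \cdot \frac{1}{22553} - \frac{1}{77941733} = \frac{85}{3561} - \frac{1}{77941733} = \frac{6625043744}{277550511213}$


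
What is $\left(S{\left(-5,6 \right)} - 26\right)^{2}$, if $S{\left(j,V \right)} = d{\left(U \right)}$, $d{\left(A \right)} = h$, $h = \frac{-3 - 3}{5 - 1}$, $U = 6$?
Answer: $\frac{3025}{4} \approx 756.25$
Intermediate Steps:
$h = - \frac{3}{2}$ ($h = - \frac{6}{4} = \left(-6\right) \frac{1}{4} = - \frac{3}{2} \approx -1.5$)
$d{\left(A \right)} = - \frac{3}{2}$
$S{\left(j,V \right)} = - \frac{3}{2}$
$\left(S{\left(-5,6 \right)} - 26\right)^{2} = \left(- \frac{3}{2} - 26\right)^{2} = \left(- \frac{55}{2}\right)^{2} = \frac{3025}{4}$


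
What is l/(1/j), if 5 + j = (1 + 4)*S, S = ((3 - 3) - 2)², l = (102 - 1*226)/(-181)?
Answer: 1860/181 ≈ 10.276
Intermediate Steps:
l = 124/181 (l = (102 - 226)*(-1/181) = -124*(-1/181) = 124/181 ≈ 0.68508)
S = 4 (S = (0 - 2)² = (-2)² = 4)
j = 15 (j = -5 + (1 + 4)*4 = -5 + 5*4 = -5 + 20 = 15)
l/(1/j) = (124/181)/1/15 = (124/181)/(1/15) = 15*(124/181) = 1860/181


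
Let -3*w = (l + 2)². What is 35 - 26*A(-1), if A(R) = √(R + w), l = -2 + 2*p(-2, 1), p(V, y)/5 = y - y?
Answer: 35 - 26*I ≈ 35.0 - 26.0*I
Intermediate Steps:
p(V, y) = 0 (p(V, y) = 5*(y - y) = 5*0 = 0)
l = -2 (l = -2 + 2*0 = -2 + 0 = -2)
w = 0 (w = -(-2 + 2)²/3 = -⅓*0² = -⅓*0 = 0)
A(R) = √R (A(R) = √(R + 0) = √R)
35 - 26*A(-1) = 35 - 26*I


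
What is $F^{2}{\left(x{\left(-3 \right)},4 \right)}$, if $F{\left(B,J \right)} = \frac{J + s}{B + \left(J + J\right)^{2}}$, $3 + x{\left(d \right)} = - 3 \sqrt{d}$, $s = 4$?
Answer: $\frac{64}{\left(-61 + 3 i \sqrt{3}\right)^{2}} \approx 0.01683 + 0.0028882 i$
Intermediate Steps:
$x{\left(d \right)} = -3 - 3 \sqrt{d}$
$F{\left(B,J \right)} = \frac{4 + J}{B + 4 J^{2}}$ ($F{\left(B,J \right)} = \frac{J + 4}{B + \left(J + J\right)^{2}} = \frac{4 + J}{B + \left(2 J\right)^{2}} = \frac{4 + J}{B + 4 J^{2}}$)
$F^{2}{\left(x{\left(-3 \right)},4 \right)} = \left(\frac{4 + 4}{\left(-3 - 3 \sqrt{-3}\right) + 4 \cdot 4^{2}}\right)^{2} = \left(\frac{1}{\left(-3 - 3 i \sqrt{3}\right) + 4 \cdot 16} \cdot 8\right)^{2} = \left(\frac{1}{\left(-3 - 3 i \sqrt{3}\right) + 64} \cdot 8\right)^{2} = \left(\frac{1}{61 - 3 i \sqrt{3}} \cdot 8\right)^{2} = \left(\frac{8}{61 - 3 i \sqrt{3}}\right)^{2} = \frac{64}{\left(61 - 3 i \sqrt{3}\right)^{2}}$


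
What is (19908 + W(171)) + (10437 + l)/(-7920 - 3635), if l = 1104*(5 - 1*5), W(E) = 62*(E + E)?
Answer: 475038723/11555 ≈ 41111.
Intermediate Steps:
W(E) = 124*E (W(E) = 62*(2*E) = 124*E)
l = 0 (l = 1104*(5 - 5) = 1104*0 = 0)
(19908 + W(171)) + (10437 + l)/(-7920 - 3635) = (19908 + 124*171) + (10437 + 0)/(-7920 - 3635) = (19908 + 21204) + 10437/(-11555) = 41112 + 10437*(-1/11555) = 41112 - 10437/11555 = 475038723/11555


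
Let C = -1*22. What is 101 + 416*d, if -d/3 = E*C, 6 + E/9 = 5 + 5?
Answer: 988517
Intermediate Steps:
C = -22
E = 36 (E = -54 + 9*(5 + 5) = -54 + 9*10 = -54 + 90 = 36)
d = 2376 (d = -108*(-22) = -3*(-792) = 2376)
101 + 416*d = 101 + 416*2376 = 101 + 988416 = 988517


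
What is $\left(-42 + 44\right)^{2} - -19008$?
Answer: $19012$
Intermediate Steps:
$\left(-42 + 44\right)^{2} - -19008 = 2^{2} + 19008 = 4 + 19008 = 19012$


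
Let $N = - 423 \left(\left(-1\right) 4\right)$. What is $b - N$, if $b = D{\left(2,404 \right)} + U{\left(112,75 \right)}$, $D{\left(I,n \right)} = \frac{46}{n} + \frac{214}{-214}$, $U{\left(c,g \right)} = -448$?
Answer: $- \frac{432459}{202} \approx -2140.9$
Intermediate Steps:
$N = 1692$ ($N = \left(-423\right) \left(-4\right) = 1692$)
$D{\left(I,n \right)} = -1 + \frac{46}{n}$ ($D{\left(I,n \right)} = \frac{46}{n} + 214 \left(- \frac{1}{214}\right) = \frac{46}{n} - 1 = -1 + \frac{46}{n}$)
$b = - \frac{90675}{202}$ ($b = \frac{46 - 404}{404} - 448 = \frac{1}{404} \left(-358\right) - 448 = - \frac{179}{202} - 448 = - \frac{90675}{202} \approx -448.89$)
$b - N = - \frac{90675}{202} - 1692 = - \frac{432459}{202}$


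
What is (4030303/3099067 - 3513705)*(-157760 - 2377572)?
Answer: 27607745284189353424/3099067 ≈ 8.9084e+12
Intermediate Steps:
(4030303/3099067 - 3513705)*(-157760 - 2377572) = (4030303*(1/3099067) - 3513705)*(-2535332) = (4030303/3099067 - 3513705)*(-2535332) = -10889203182932/3099067*(-2535332) = 27607745284189353424/3099067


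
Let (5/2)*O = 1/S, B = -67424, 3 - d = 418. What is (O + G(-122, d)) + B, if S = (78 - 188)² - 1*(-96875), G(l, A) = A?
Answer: -36963775123/544875 ≈ -67839.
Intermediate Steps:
d = -415 (d = 3 - 1*418 = 3 - 418 = -415)
S = 108975 (S = (-110)² + 96875 = 12100 + 96875 = 108975)
O = 2/544875 (O = (⅖)/108975 = (⅖)*(1/108975) = 2/544875 ≈ 3.6706e-6)
(O + G(-122, d)) + B = (2/544875 - 415) - 67424 = -226123123/544875 - 67424 = -36963775123/544875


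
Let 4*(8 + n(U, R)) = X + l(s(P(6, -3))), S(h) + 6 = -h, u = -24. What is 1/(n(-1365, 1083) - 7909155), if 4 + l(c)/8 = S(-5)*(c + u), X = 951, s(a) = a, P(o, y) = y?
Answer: -4/31635517 ≈ -1.2644e-7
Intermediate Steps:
S(h) = -6 - h
l(c) = 160 - 8*c (l(c) = -32 + 8*((-6 - 1*(-5))*(c - 24)) = -32 + 8*((-6 + 5)*(-24 + c)) = -32 + 8*(-(-24 + c)) = -32 + 8*(24 - c) = -32 + (192 - 8*c) = 160 - 8*c)
n(U, R) = 1103/4 (n(U, R) = -8 + (951 + (160 - 8*(-3)))/4 = -8 + (951 + (160 + 24))/4 = -8 + (951 + 184)/4 = -8 + (¼)*1135 = -8 + 1135/4 = 1103/4)
1/(n(-1365, 1083) - 7909155) = 1/(1103/4 - 7909155) = 1/(-31635517/4) = -4/31635517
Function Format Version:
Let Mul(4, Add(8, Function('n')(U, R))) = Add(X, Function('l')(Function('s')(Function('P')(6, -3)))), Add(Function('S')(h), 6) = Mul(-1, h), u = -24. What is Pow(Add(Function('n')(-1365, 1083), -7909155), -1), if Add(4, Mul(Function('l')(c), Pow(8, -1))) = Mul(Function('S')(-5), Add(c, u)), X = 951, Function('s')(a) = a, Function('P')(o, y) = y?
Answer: Rational(-4, 31635517) ≈ -1.2644e-7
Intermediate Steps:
Function('S')(h) = Add(-6, Mul(-1, h))
Function('l')(c) = Add(160, Mul(-8, c)) (Function('l')(c) = Add(-32, Mul(8, Mul(Add(-6, Mul(-1, -5)), Add(c, -24)))) = Add(-32, Mul(8, Mul(Add(-6, 5), Add(-24, c)))) = Add(-32, Mul(8, Mul(-1, Add(-24, c)))) = Add(-32, Mul(8, Add(24, Mul(-1, c)))) = Add(-32, Add(192, Mul(-8, c))) = Add(160, Mul(-8, c)))
Function('n')(U, R) = Rational(1103, 4) (Function('n')(U, R) = Add(-8, Mul(Rational(1, 4), Add(951, Add(160, Mul(-8, -3))))) = Add(-8, Mul(Rational(1, 4), Add(951, Add(160, 24)))) = Add(-8, Mul(Rational(1, 4), Add(951, 184))) = Add(-8, Mul(Rational(1, 4), 1135)) = Add(-8, Rational(1135, 4)) = Rational(1103, 4))
Pow(Add(Function('n')(-1365, 1083), -7909155), -1) = Pow(Add(Rational(1103, 4), -7909155), -1) = Pow(Rational(-31635517, 4), -1) = Rational(-4, 31635517)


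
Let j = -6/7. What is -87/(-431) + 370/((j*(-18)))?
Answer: 562843/23274 ≈ 24.183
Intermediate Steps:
j = -6/7 (j = -6*⅐ = -6/7 ≈ -0.85714)
-87/(-431) + 370/((j*(-18))) = -87/(-431) + 370/((-6/7*(-18))) = -87*(-1/431) + 370/(108/7) = 87/431 + 370*(7/108) = 87/431 + 1295/54 = 562843/23274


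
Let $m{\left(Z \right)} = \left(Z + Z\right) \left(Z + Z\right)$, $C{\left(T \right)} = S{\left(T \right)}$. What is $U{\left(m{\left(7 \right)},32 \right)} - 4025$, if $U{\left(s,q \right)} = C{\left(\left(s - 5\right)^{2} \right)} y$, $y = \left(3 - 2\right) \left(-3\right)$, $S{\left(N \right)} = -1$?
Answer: $-4022$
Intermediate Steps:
$C{\left(T \right)} = -1$
$y = -3$ ($y = 1 \left(-3\right) = -3$)
$m{\left(Z \right)} = 4 Z^{2}$ ($m{\left(Z \right)} = 2 Z 2 Z = 4 Z^{2}$)
$U{\left(s,q \right)} = 3$ ($U{\left(s,q \right)} = \left(-1\right) \left(-3\right) = 3$)
$U{\left(m{\left(7 \right)},32 \right)} - 4025 = 3 - 4025 = -4022$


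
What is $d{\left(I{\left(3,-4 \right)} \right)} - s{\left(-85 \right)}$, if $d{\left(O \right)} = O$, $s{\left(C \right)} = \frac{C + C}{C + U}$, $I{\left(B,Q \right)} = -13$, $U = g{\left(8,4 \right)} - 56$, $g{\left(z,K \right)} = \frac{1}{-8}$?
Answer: $- \frac{16037}{1129} \approx -14.205$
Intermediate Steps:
$g{\left(z,K \right)} = - \frac{1}{8}$
$U = - \frac{449}{8}$ ($U = - \frac{1}{8} - 56 = - \frac{449}{8} \approx -56.125$)
$s{\left(C \right)} = \frac{2 C}{- \frac{449}{8} + C}$ ($s{\left(C \right)} = \frac{C + C}{C - \frac{449}{8}} = \frac{2 C}{- \frac{449}{8} + C}$)
$d{\left(I{\left(3,-4 \right)} \right)} - s{\left(-85 \right)} = -13 - 16 \left(-85\right) \frac{1}{-449 + 8 \left(-85\right)} = -13 - 16 \left(-85\right) \frac{1}{-449 - 680} = -13 - 16 \left(-85\right) \frac{1}{-1129} = -13 - 16 \left(-85\right) \left(- \frac{1}{1129}\right) = -13 - \frac{1360}{1129} = - \frac{16037}{1129}$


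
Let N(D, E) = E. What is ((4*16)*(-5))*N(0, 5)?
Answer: -1600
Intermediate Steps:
((4*16)*(-5))*N(0, 5) = ((4*16)*(-5))*5 = (64*(-5))*5 = -320*5 = -1600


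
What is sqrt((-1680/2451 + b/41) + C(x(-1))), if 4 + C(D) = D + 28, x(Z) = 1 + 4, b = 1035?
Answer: 64*sqrt(14671686)/33497 ≈ 7.3184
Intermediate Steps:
x(Z) = 5
C(D) = 24 + D (C(D) = -4 + (D + 28) = -4 + (28 + D) = 24 + D)
sqrt((-1680/2451 + b/41) + C(x(-1))) = sqrt((-1680/2451 + 1035/41) + (24 + 5)) = sqrt((-1680*1/2451 + 1035*(1/41)) + 29) = sqrt((-560/817 + 1035/41) + 29) = sqrt(822635/33497 + 29) = sqrt(1794048/33497) = 64*sqrt(14671686)/33497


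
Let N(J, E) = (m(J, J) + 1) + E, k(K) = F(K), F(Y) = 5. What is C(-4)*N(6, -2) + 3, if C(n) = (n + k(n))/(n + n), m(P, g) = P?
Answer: 19/8 ≈ 2.3750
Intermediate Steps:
k(K) = 5
C(n) = (5 + n)/(2*n) (C(n) = (n + 5)/(n + n) = (5 + n)/((2*n)) = (5 + n)*(1/(2*n)) = (5 + n)/(2*n))
N(J, E) = 1 + E + J (N(J, E) = (J + 1) + E = (1 + J) + E = 1 + E + J)
C(-4)*N(6, -2) + 3 = ((½)*(5 - 4)/(-4))*(1 - 2 + 6) + 3 = ((½)*(-¼)*1)*5 + 3 = -⅛*5 + 3 = -5/8 + 3 = 19/8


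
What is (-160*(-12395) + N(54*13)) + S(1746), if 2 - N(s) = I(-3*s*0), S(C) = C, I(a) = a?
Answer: 1984948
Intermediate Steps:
N(s) = 2 (N(s) = 2 - (-3*s)*0 = 2 - 1*0 = 2 + 0 = 2)
(-160*(-12395) + N(54*13)) + S(1746) = (-160*(-12395) + 2) + 1746 = (1983200 + 2) + 1746 = 1983202 + 1746 = 1984948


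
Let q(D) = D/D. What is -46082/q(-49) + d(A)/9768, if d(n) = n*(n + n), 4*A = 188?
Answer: -225062279/4884 ≈ -46082.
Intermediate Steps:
A = 47 (A = (1/4)*188 = 47)
q(D) = 1
d(n) = 2*n**2 (d(n) = n*(2*n) = 2*n**2)
-46082/q(-49) + d(A)/9768 = -46082/1 + (2*47**2)/9768 = -46082*1 + (2*2209)*(1/9768) = -46082 + 4418*(1/9768) = -46082 + 2209/4884 = -225062279/4884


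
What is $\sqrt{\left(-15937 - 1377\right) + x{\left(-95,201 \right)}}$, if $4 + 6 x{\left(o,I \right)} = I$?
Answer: $\frac{i \sqrt{622122}}{6} \approx 131.46 i$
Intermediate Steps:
$x{\left(o,I \right)} = - \frac{2}{3} + \frac{I}{6}$
$\sqrt{\left(-15937 - 1377\right) + x{\left(-95,201 \right)}} = \sqrt{\left(-15937 - 1377\right) + \left(- \frac{2}{3} + \frac{1}{6} \cdot 201\right)} = \sqrt{-17314 + \left(- \frac{2}{3} + \frac{67}{2}\right)} = \sqrt{-17314 + \frac{197}{6}} = \sqrt{- \frac{103687}{6}} = \frac{i \sqrt{622122}}{6}$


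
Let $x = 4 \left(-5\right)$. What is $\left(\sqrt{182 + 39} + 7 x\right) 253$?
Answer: $-35420 + 253 \sqrt{221} \approx -31659.0$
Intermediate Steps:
$x = -20$
$\left(\sqrt{182 + 39} + 7 x\right) 253 = \left(\sqrt{182 + 39} + 7 \left(-20\right)\right) 253 = \left(\sqrt{221} - 140\right) 253 = \left(-140 + \sqrt{221}\right) 253 = -35420 + 253 \sqrt{221}$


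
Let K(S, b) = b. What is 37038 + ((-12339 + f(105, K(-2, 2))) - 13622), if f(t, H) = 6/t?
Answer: 387697/35 ≈ 11077.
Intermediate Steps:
37038 + ((-12339 + f(105, K(-2, 2))) - 13622) = 37038 + ((-12339 + 6/105) - 13622) = 37038 + ((-12339 + 6*(1/105)) - 13622) = 37038 + ((-12339 + 2/35) - 13622) = 37038 + (-431863/35 - 13622) = 37038 - 908633/35 = 387697/35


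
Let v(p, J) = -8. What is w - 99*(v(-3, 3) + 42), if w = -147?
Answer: -3513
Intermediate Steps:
w - 99*(v(-3, 3) + 42) = -147 - 99*(-8 + 42) = -147 - 99*34 = -147 - 3366 = -3513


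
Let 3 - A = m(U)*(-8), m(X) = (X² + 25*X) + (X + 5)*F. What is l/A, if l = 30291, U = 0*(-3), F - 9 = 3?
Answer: 439/7 ≈ 62.714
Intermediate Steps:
F = 12 (F = 9 + 3 = 12)
U = 0
m(X) = 60 + X² + 37*X (m(X) = (X² + 25*X) + (X + 5)*12 = (X² + 25*X) + (5 + X)*12 = (X² + 25*X) + (60 + 12*X) = 60 + X² + 37*X)
A = 483 (A = 3 - (60 + 0² + 37*0)*(-8) = 3 - (60 + 0 + 0)*(-8) = 3 - 60*(-8) = 3 - 1*(-480) = 3 + 480 = 483)
l/A = 30291/483 = 30291*(1/483) = 439/7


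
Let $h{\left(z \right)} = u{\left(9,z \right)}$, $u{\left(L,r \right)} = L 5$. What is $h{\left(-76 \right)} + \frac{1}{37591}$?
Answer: $\frac{1691596}{37591} \approx 45.0$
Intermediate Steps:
$u{\left(L,r \right)} = 5 L$
$h{\left(z \right)} = 45$ ($h{\left(z \right)} = 5 \cdot 9 = 45$)
$h{\left(-76 \right)} + \frac{1}{37591} = 45 + \frac{1}{37591} = \frac{1691596}{37591}$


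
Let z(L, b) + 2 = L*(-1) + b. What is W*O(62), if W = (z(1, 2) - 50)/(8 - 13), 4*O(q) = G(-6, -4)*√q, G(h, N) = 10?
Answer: 51*√62/2 ≈ 200.79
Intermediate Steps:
z(L, b) = -2 + b - L (z(L, b) = -2 + (L*(-1) + b) = -2 + (-L + b) = -2 + (b - L) = -2 + b - L)
O(q) = 5*√q/2 (O(q) = (10*√q)/4 = 5*√q/2)
W = 51/5 (W = ((-2 + 2 - 1*1) - 50)/(8 - 13) = ((-2 + 2 - 1) - 50)/(-5) = (-1 - 50)*(-⅕) = -51*(-⅕) = 51/5 ≈ 10.200)
W*O(62) = 51*(5*√62/2)/5 = 51*√62/2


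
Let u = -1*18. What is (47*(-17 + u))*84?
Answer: -138180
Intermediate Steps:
u = -18
(47*(-17 + u))*84 = (47*(-17 - 18))*84 = (47*(-35))*84 = -1645*84 = -138180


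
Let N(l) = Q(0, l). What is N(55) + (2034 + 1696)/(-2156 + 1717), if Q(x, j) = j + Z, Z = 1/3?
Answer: 61684/1317 ≈ 46.837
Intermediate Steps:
Z = ⅓ ≈ 0.33333
Q(x, j) = ⅓ + j (Q(x, j) = j + ⅓ = ⅓ + j)
N(l) = ⅓ + l
N(55) + (2034 + 1696)/(-2156 + 1717) = (⅓ + 55) + (2034 + 1696)/(-2156 + 1717) = 166/3 + 3730/(-439) = 166/3 + 3730*(-1/439) = 166/3 - 3730/439 = 61684/1317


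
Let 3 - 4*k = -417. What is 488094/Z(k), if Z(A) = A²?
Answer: 162698/3675 ≈ 44.272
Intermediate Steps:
k = 105 (k = ¾ - ¼*(-417) = ¾ + 417/4 = 105)
488094/Z(k) = 488094/(105²) = 488094/11025 = 488094*(1/11025) = 162698/3675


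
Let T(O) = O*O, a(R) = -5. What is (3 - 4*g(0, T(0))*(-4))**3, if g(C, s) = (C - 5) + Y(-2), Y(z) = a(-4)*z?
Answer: 571787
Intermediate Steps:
T(O) = O**2
Y(z) = -5*z
g(C, s) = 5 + C (g(C, s) = (C - 5) - 5*(-2) = (-5 + C) + 10 = 5 + C)
(3 - 4*g(0, T(0))*(-4))**3 = (3 - 4*(5 + 0)*(-4))**3 = (3 - 20*(-4))**3 = (3 - 4*(-20))**3 = (3 + 80)**3 = 83**3 = 571787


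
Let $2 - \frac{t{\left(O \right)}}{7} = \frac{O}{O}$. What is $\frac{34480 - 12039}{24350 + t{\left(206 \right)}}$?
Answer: $\frac{22441}{24357} \approx 0.92134$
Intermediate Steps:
$t{\left(O \right)} = 7$ ($t{\left(O \right)} = 14 - 7 \frac{O}{O} = 14 - 7 = 7$)
$\frac{34480 - 12039}{24350 + t{\left(206 \right)}} = \frac{34480 - 12039}{24350 + 7} = \frac{22441}{24357}$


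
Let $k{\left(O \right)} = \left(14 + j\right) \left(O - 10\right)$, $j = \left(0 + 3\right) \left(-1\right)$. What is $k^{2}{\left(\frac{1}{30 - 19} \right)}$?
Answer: $11881$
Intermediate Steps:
$j = -3$ ($j = 3 \left(-1\right) = -3$)
$k{\left(O \right)} = -110 + 11 O$ ($k{\left(O \right)} = \left(14 - 3\right) \left(O - 10\right) = 11 \left(-10 + O\right) = -110 + 11 O$)
$k^{2}{\left(\frac{1}{30 - 19} \right)} = \left(-110 + \frac{11}{30 - 19}\right)^{2} = \left(-110 + \frac{11}{11}\right)^{2} = \left(-110 + 11 \cdot \frac{1}{11}\right)^{2} = \left(-110 + 1\right)^{2} = \left(-109\right)^{2} = 11881$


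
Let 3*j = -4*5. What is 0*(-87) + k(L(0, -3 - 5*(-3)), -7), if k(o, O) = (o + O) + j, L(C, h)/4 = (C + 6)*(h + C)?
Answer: 823/3 ≈ 274.33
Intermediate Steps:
L(C, h) = 4*(6 + C)*(C + h) (L(C, h) = 4*((C + 6)*(h + C)) = 4*((6 + C)*(C + h)) = 4*(6 + C)*(C + h))
j = -20/3 (j = (-4*5)/3 = (1/3)*(-20) = -20/3 ≈ -6.6667)
k(o, O) = -20/3 + O + o (k(o, O) = (o + O) - 20/3 = (O + o) - 20/3 = -20/3 + O + o)
0*(-87) + k(L(0, -3 - 5*(-3)), -7) = 0*(-87) + (-20/3 - 7 + (4*0**2 + 24*0 + 24*(-3 - 5*(-3)) + 4*0*(-3 - 5*(-3)))) = 0 + (-20/3 - 7 + (4*0 + 0 + 24*(-3 + 15) + 4*0*(-3 + 15))) = 0 + (-20/3 - 7 + (0 + 0 + 24*12 + 4*0*12)) = 0 + (-20/3 - 7 + (0 + 0 + 288 + 0)) = 0 + (-20/3 - 7 + 288) = 0 + 823/3 = 823/3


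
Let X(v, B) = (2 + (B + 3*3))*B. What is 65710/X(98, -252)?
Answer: 32855/30366 ≈ 1.0820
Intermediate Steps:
X(v, B) = B*(11 + B) (X(v, B) = (2 + (B + 9))*B = (2 + (9 + B))*B = (11 + B)*B = B*(11 + B))
65710/X(98, -252) = 65710/((-252*(11 - 252))) = 65710/((-252*(-241))) = 65710/60732 = 65710*(1/60732) = 32855/30366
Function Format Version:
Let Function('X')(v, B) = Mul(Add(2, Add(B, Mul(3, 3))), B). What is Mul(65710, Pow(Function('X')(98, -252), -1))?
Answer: Rational(32855, 30366) ≈ 1.0820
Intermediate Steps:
Function('X')(v, B) = Mul(B, Add(11, B)) (Function('X')(v, B) = Mul(Add(2, Add(B, 9)), B) = Mul(Add(2, Add(9, B)), B) = Mul(Add(11, B), B) = Mul(B, Add(11, B)))
Mul(65710, Pow(Function('X')(98, -252), -1)) = Mul(65710, Pow(Mul(-252, Add(11, -252)), -1)) = Mul(65710, Pow(Mul(-252, -241), -1)) = Mul(65710, Pow(60732, -1)) = Mul(65710, Rational(1, 60732)) = Rational(32855, 30366)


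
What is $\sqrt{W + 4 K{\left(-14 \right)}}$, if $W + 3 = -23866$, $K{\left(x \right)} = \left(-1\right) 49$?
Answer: $i \sqrt{24065} \approx 155.13 i$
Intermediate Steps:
$K{\left(x \right)} = -49$
$W = -23869$ ($W = -3 - 23866 = -23869$)
$\sqrt{W + 4 K{\left(-14 \right)}} = \sqrt{-23869 + 4 \left(-49\right)} = \sqrt{-23869 - 196} = \sqrt{-24065} = i \sqrt{24065}$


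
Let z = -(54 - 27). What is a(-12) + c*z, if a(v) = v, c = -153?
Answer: 4119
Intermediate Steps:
z = -27 (z = -1*27 = -27)
a(-12) + c*z = -12 - 153*(-27) = -12 + 4131 = 4119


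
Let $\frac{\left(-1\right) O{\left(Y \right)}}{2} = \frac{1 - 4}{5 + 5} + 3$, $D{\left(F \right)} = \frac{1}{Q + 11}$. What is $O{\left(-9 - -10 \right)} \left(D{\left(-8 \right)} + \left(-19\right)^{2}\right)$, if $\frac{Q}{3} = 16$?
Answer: $- \frac{115020}{59} \approx -1949.5$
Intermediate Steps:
$Q = 48$ ($Q = 3 \cdot 16 = 48$)
$D{\left(F \right)} = \frac{1}{59}$ ($D{\left(F \right)} = \frac{1}{48 + 11} = \frac{1}{59}$)
$O{\left(Y \right)} = - \frac{27}{5}$ ($O{\left(Y \right)} = - 2 \left(\frac{1 - 4}{5 + 5} + 3\right) = - 2 \left(- \frac{3}{10} + 3\right) = \left(-2\right) \frac{27}{10} = - \frac{27}{5}$)
$O{\left(-9 - -10 \right)} \left(D{\left(-8 \right)} + \left(-19\right)^{2}\right) = - \frac{27 \left(\frac{1}{59} + \left(-19\right)^{2}\right)}{5} = - \frac{27 \left(\frac{1}{59} + 361\right)}{5} = \left(- \frac{27}{5}\right) \frac{21300}{59} = - \frac{115020}{59}$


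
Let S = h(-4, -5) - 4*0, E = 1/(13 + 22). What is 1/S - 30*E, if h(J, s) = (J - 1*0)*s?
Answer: -113/140 ≈ -0.80714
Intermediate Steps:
E = 1/35 ≈ 0.028571
h(J, s) = J*s (h(J, s) = (J + 0)*s = J*s)
S = 20 (S = -4*(-5) - 4*0 = 20 + 0 = 20)
1/S - 30*E = 1/20 - 30*1/35 = 1/20 - 6/7 = -113/140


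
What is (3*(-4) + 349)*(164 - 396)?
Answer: -78184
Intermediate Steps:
(3*(-4) + 349)*(164 - 396) = (-12 + 349)*(-232) = 337*(-232) = -78184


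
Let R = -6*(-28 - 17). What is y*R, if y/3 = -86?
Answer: -69660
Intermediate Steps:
y = -258 (y = 3*(-86) = -258)
R = 270 (R = -6*(-45) = 270)
y*R = -258*270 = -69660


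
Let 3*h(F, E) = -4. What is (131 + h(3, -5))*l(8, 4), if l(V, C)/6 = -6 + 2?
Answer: -3112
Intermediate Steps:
h(F, E) = -4/3 (h(F, E) = (⅓)*(-4) = -4/3)
l(V, C) = -24 (l(V, C) = 6*(-6 + 2) = 6*(-4) = -24)
(131 + h(3, -5))*l(8, 4) = (131 - 4/3)*(-24) = (389/3)*(-24) = -3112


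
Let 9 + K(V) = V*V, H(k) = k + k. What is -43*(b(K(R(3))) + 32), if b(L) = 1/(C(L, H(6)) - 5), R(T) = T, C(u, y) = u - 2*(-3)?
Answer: -1419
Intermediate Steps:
H(k) = 2*k
C(u, y) = 6 + u (C(u, y) = u + 6 = 6 + u)
K(V) = -9 + V² (K(V) = -9 + V*V = -9 + V²)
b(L) = 1/(1 + L) (b(L) = 1/((6 + L) - 5) = 1/(1 + L))
-43*(b(K(R(3))) + 32) = -43*(1/(1 + (-9 + 3²)) + 32) = -43*(1/(1 + (-9 + 9)) + 32) = -43*(1/(1 + 0) + 32) = -43*(1/1 + 32) = -43*(1 + 32) = -43*33 = -1419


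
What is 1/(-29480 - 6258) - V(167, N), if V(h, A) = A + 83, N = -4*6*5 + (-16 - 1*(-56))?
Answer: -107215/35738 ≈ -3.0000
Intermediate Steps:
N = -80 (N = -24*5 + (-16 + 56) = -120 + 40 = -80)
V(h, A) = 83 + A
1/(-29480 - 6258) - V(167, N) = 1/(-29480 - 6258) - (83 - 80) = 1/(-35738) - 1*3 = -1/35738 - 3 = -107215/35738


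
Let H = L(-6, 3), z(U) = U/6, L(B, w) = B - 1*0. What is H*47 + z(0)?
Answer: -282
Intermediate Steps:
L(B, w) = B (L(B, w) = B + 0 = B)
z(U) = U/6 (z(U) = U*(1/6) = U/6)
H = -6
H*47 + z(0) = -6*47 + (1/6)*0 = -282 + 0 = -282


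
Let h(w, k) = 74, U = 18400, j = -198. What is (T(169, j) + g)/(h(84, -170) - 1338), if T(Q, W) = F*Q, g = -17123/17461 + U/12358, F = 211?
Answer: -961839628551/34093720004 ≈ -28.212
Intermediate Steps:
g = 54838183/107891519 (g = -17123/17461 + 18400/12358 = -17123*1/17461 + 18400*(1/12358) = -17123/17461 + 9200/6179 = 54838183/107891519 ≈ 0.50827)
T(Q, W) = 211*Q
(T(169, j) + g)/(h(84, -170) - 1338) = (211*169 + 54838183/107891519)/(74 - 1338) = (35659 + 54838183/107891519)/(-1264) = (3847358514204/107891519)*(-1/1264) = -961839628551/34093720004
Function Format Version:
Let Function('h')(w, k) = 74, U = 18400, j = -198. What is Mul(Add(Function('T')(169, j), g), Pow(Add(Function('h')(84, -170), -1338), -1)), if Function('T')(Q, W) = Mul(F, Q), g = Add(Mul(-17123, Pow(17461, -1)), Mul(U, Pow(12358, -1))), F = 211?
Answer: Rational(-961839628551, 34093720004) ≈ -28.212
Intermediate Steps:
g = Rational(54838183, 107891519) (g = Add(Mul(-17123, Pow(17461, -1)), Mul(18400, Pow(12358, -1))) = Add(Mul(-17123, Rational(1, 17461)), Mul(18400, Rational(1, 12358))) = Add(Rational(-17123, 17461), Rational(9200, 6179)) = Rational(54838183, 107891519) ≈ 0.50827)
Function('T')(Q, W) = Mul(211, Q)
Mul(Add(Function('T')(169, j), g), Pow(Add(Function('h')(84, -170), -1338), -1)) = Mul(Add(Mul(211, 169), Rational(54838183, 107891519)), Pow(Add(74, -1338), -1)) = Mul(Add(35659, Rational(54838183, 107891519)), Pow(-1264, -1)) = Mul(Rational(3847358514204, 107891519), Rational(-1, 1264)) = Rational(-961839628551, 34093720004)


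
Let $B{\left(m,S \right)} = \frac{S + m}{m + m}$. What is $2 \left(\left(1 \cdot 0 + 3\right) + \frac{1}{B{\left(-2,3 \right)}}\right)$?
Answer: $-2$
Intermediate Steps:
$B{\left(m,S \right)} = \frac{S + m}{2 m}$
$2 \left(\left(1 \cdot 0 + 3\right) + \frac{1}{B{\left(-2,3 \right)}}\right) = 2 \left(\left(1 \cdot 0 + 3\right) + \frac{1}{\frac{1}{2} \frac{1}{-2} \left(3 - 2\right)}\right) = 2 \left(\left(0 + 3\right) + \frac{1}{\frac{1}{2} \left(- \frac{1}{2}\right) 1}\right) = 2 \left(3 + \frac{1}{- \frac{1}{4}}\right) = 2 \left(3 - 4\right) = 2 \left(-1\right) = -2$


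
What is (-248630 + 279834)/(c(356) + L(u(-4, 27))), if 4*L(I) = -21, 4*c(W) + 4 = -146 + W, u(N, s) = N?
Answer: 124816/185 ≈ 674.68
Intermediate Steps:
c(W) = -75/2 + W/4 (c(W) = -1 + (-146 + W)/4 = -1 + (-73/2 + W/4) = -75/2 + W/4)
L(I) = -21/4 (L(I) = (¼)*(-21) = -21/4)
(-248630 + 279834)/(c(356) + L(u(-4, 27))) = (-248630 + 279834)/((-75/2 + (¼)*356) - 21/4) = 31204/((-75/2 + 89) - 21/4) = 31204/(103/2 - 21/4) = 31204/(185/4) = 31204*(4/185) = 124816/185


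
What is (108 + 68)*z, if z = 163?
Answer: 28688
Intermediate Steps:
(108 + 68)*z = (108 + 68)*163 = 176*163 = 28688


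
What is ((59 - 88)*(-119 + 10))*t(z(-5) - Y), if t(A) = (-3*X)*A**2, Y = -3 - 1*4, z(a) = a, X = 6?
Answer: -227592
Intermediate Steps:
Y = -7 (Y = -3 - 4 = -7)
t(A) = -18*A**2 (t(A) = (-3*6)*A**2 = -18*A**2)
((59 - 88)*(-119 + 10))*t(z(-5) - Y) = ((59 - 88)*(-119 + 10))*(-18*(-5 - 1*(-7))**2) = (-29*(-109))*(-18*(-5 + 7)**2) = 3161*(-18*2**2) = 3161*(-18*4) = 3161*(-72) = -227592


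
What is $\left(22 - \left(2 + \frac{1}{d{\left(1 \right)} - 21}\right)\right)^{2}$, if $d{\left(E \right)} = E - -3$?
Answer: $\frac{116281}{289} \approx 402.36$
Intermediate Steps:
$d{\left(E \right)} = 3 + E$ ($d{\left(E \right)} = E + 3 = 3 + E$)
$\left(22 - \left(2 + \frac{1}{d{\left(1 \right)} - 21}\right)\right)^{2} = \left(22 - \left(2 + \frac{1}{\left(3 + 1\right) - 21}\right)\right)^{2} = \left(22 - \left(2 + \frac{1}{4 - 21}\right)\right)^{2} = \left(22 - \frac{33}{17}\right)^{2} = \left(\frac{341}{17}\right)^{2} = \frac{116281}{289}$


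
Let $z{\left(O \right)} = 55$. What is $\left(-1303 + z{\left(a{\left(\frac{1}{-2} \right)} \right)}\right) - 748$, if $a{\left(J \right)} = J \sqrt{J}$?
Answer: $-1996$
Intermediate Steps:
$a{\left(J \right)} = J^{\frac{3}{2}}$
$\left(-1303 + z{\left(a{\left(\frac{1}{-2} \right)} \right)}\right) - 748 = \left(-1303 + 55\right) - 748 = -1248 - 748 = -1996$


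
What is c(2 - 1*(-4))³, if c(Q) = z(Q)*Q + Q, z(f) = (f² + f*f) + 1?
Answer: 87528384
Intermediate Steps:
z(f) = 1 + 2*f² (z(f) = (f² + f²) + 1 = 2*f² + 1 = 1 + 2*f²)
c(Q) = Q + Q*(1 + 2*Q²) (c(Q) = (1 + 2*Q²)*Q + Q = Q*(1 + 2*Q²) + Q = Q + Q*(1 + 2*Q²))
c(2 - 1*(-4))³ = (2*(2 - 1*(-4))*(1 + (2 - 1*(-4))²))³ = (2*(2 + 4)*(1 + (2 + 4)²))³ = (2*6*(1 + 6²))³ = (2*6*(1 + 36))³ = (2*6*37)³ = 444³ = 87528384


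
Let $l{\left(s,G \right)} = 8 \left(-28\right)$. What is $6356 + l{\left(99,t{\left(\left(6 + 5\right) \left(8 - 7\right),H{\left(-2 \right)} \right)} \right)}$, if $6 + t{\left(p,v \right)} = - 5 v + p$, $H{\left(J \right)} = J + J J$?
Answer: $6132$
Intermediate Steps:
$H{\left(J \right)} = J + J^{2}$
$t{\left(p,v \right)} = -6 + p - 5 v$ ($t{\left(p,v \right)} = -6 + \left(- 5 v + p\right) = -6 + \left(p - 5 v\right) = -6 + p - 5 v$)
$l{\left(s,G \right)} = -224$
$6356 + l{\left(99,t{\left(\left(6 + 5\right) \left(8 - 7\right),H{\left(-2 \right)} \right)} \right)} = 6356 - 224 = 6132$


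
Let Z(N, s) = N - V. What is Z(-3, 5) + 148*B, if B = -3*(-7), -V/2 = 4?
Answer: 3113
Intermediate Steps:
V = -8 (V = -2*4 = -8)
Z(N, s) = 8 + N (Z(N, s) = N - 1*(-8) = N + 8 = 8 + N)
B = 21
Z(-3, 5) + 148*B = (8 - 3) + 148*21 = 5 + 3108 = 3113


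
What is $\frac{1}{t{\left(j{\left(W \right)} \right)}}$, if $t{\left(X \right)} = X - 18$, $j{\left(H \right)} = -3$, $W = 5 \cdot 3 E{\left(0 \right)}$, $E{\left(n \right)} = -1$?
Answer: $- \frac{1}{21} \approx -0.047619$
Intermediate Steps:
$W = -15$ ($W = 5 \cdot 3 \left(-1\right) = 15 \left(-1\right) = -15$)
$t{\left(X \right)} = -18 + X$ ($t{\left(X \right)} = X - 18 = -18 + X$)
$\frac{1}{t{\left(j{\left(W \right)} \right)}} = \frac{1}{-18 - 3} = \frac{1}{-21} = - \frac{1}{21}$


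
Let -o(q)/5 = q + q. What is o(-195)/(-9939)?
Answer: -650/3313 ≈ -0.19620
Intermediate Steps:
o(q) = -10*q (o(q) = -5*(q + q) = -10*q)
o(-195)/(-9939) = -10*(-195)/(-9939) = 1950*(-1/9939) = -650/3313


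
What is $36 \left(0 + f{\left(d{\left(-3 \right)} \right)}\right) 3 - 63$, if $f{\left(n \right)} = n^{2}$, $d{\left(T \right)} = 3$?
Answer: $909$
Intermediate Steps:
$36 \left(0 + f{\left(d{\left(-3 \right)} \right)}\right) 3 - 63 = 36 \left(0 + 3^{2}\right) 3 - 63 = 36 \left(0 + 9\right) 3 - 63 = 36 \cdot 9 \cdot 3 - 63 = 36 \cdot 27 - 63 = 972 - 63 = 909$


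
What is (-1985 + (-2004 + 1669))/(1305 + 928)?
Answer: -80/77 ≈ -1.0390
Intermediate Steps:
(-1985 + (-2004 + 1669))/(1305 + 928) = (-1985 - 335)/2233 = -2320*1/2233 = -80/77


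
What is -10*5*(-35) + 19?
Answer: 1769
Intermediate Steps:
-10*5*(-35) + 19 = -50*(-35) + 19 = 1750 + 19 = 1769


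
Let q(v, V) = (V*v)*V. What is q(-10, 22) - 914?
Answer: -5754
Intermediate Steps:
q(v, V) = v*V²
q(-10, 22) - 914 = -10*22² - 914 = -10*484 - 914 = -4840 - 914 = -5754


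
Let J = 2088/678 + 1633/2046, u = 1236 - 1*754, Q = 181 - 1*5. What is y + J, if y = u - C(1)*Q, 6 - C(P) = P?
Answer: -91120267/231198 ≈ -394.12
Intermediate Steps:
Q = 176 (Q = 181 - 5 = 176)
C(P) = 6 - P
u = 482 (u = 1236 - 754 = 482)
J = 896537/231198 (J = 2088*(1/678) + 1633*(1/2046) = 348/113 + 1633/2046 = 896537/231198 ≈ 3.8778)
y = -398 (y = 482 - (6 - 1*1)*176 = 482 - (6 - 1)*176 = 482 - 5*176 = 482 - 1*880 = 482 - 880 = -398)
y + J = -398 + 896537/231198 = -91120267/231198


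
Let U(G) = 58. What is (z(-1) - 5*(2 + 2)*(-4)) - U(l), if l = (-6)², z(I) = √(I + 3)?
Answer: 22 + √2 ≈ 23.414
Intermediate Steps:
z(I) = √(3 + I)
l = 36
(z(-1) - 5*(2 + 2)*(-4)) - U(l) = (√(3 - 1) - 5*(2 + 2)*(-4)) - 1*58 = (√2 - 5*4*(-4)) - 58 = (√2 - 20*(-4)) - 58 = (√2 + 80) - 58 = (80 + √2) - 58 = 22 + √2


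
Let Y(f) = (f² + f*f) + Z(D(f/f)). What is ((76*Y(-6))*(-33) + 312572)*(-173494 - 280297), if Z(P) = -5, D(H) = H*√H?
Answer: -65589135976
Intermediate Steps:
D(H) = H^(3/2)
Y(f) = -5 + 2*f² (Y(f) = (f² + f*f) - 5 = (f² + f²) - 5 = 2*f² - 5 = -5 + 2*f²)
((76*Y(-6))*(-33) + 312572)*(-173494 - 280297) = ((76*(-5 + 2*(-6)²))*(-33) + 312572)*(-173494 - 280297) = ((76*(-5 + 2*36))*(-33) + 312572)*(-453791) = ((76*(-5 + 72))*(-33) + 312572)*(-453791) = ((76*67)*(-33) + 312572)*(-453791) = (5092*(-33) + 312572)*(-453791) = (-168036 + 312572)*(-453791) = 144536*(-453791) = -65589135976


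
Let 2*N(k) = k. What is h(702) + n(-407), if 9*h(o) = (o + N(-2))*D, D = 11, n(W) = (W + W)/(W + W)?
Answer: 7720/9 ≈ 857.78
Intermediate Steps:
n(W) = 1 (n(W) = (2*W)/((2*W)) = (2*W)*(1/(2*W)) = 1)
N(k) = k/2
h(o) = -11/9 + 11*o/9 (h(o) = ((o + (½)*(-2))*11)/9 = ((o - 1)*11)/9 = ((-1 + o)*11)/9 = (-11 + 11*o)/9 = -11/9 + 11*o/9)
h(702) + n(-407) = (-11/9 + (11/9)*702) + 1 = (-11/9 + 858) + 1 = 7711/9 + 1 = 7720/9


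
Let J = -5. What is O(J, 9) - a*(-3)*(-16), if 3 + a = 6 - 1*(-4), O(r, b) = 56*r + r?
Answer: -621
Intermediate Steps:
O(r, b) = 57*r
a = 7 (a = -3 + (6 - 1*(-4)) = -3 + (6 + 4) = -3 + 10 = 7)
O(J, 9) - a*(-3)*(-16) = 57*(-5) - 7*(-3)*(-16) = -285 - (-21)*(-16) = -285 - 1*336 = -285 - 336 = -621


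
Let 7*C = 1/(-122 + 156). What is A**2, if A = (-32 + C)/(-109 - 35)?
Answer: 57988225/1174569984 ≈ 0.049370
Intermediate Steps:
C = 1/238 (C = 1/(7*(-122 + 156)) = (1/7)/34 = (1/7)*(1/34) = 1/238 ≈ 0.0042017)
A = 7615/34272 (A = (-32 + 1/238)/(-109 - 35) = -7615/238/(-144) = -7615/238*(-1/144) = 7615/34272 ≈ 0.22219)
A**2 = (7615/34272)**2 = 57988225/1174569984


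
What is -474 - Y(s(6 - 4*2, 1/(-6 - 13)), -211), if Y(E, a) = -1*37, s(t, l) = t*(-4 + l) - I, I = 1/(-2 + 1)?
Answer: -437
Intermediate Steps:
I = -1 (I = 1/(-1) = -1)
s(t, l) = 1 + t*(-4 + l) (s(t, l) = t*(-4 + l) - 1*(-1) = t*(-4 + l) + 1 = 1 + t*(-4 + l))
Y(E, a) = -37
-474 - Y(s(6 - 4*2, 1/(-6 - 13)), -211) = -474 - 1*(-37) = -474 + 37 = -437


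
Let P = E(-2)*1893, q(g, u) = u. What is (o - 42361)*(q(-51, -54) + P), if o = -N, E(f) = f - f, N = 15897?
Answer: 3145932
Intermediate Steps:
E(f) = 0
o = -15897 (o = -1*15897 = -15897)
P = 0 (P = 0*1893 = 0)
(o - 42361)*(q(-51, -54) + P) = (-15897 - 42361)*(-54 + 0) = -58258*(-54) = 3145932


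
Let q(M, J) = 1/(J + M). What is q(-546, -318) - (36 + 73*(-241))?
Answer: 15169247/864 ≈ 17557.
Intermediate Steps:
q(-546, -318) - (36 + 73*(-241)) = 1/(-318 - 546) - (36 + 73*(-241)) = 1/(-864) - (36 - 17593) = -1/864 - 1*(-17557) = -1/864 + 17557 = 15169247/864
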